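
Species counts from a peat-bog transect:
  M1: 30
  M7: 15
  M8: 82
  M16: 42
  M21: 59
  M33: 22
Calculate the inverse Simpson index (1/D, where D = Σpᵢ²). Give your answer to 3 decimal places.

Total N = 30+15+82+42+59+22 = 250, so the proportions are 0.12, 0.06, 0.328, 0.168, 0.236, 0.088 (working shown to 7 dp, full precision carried).
D = 0.12² + 0.06² + 0.328² + 0.168² + 0.236² + 0.088² = 0.0144000 + 0.0036000 + 0.1075840 + 0.0282240 + 0.0556960 + 0.0077440 = 0.2172480.
So 1/D = 4.60303, i.e. 4.603 to 3 decimal places.

4.603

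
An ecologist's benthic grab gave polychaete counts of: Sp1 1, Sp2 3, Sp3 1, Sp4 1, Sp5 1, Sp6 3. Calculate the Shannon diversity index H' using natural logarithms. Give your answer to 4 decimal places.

1.6434

Total N = 1+3+1+1+1+3 = 10, so the proportions are 0.1, 0.3, 0.1, 0.1, 0.1, 0.3 (working shown to 6 dp, full precision carried).
Each pᵢ ln pᵢ term: 0.1×(-2.302585)=-0.230259, 0.3×(-1.203973)=-0.361192, 0.1×(-2.302585)=-0.230259, 0.1×(-2.302585)=-0.230259, 0.1×(-2.302585)=-0.230259, 0.3×(-1.203973)=-0.361192.
Sum = -1.643418, so H' = 1.6434.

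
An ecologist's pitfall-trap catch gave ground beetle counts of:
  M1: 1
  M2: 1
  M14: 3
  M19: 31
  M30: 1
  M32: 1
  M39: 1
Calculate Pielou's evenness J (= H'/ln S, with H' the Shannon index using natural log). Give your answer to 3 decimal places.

Total N = 1+1+3+31+1+1+1 = 39, so the proportions are 0.02564, 0.02564, 0.07692, 0.79487, 0.02564, 0.02564, 0.02564 (working shown to 5 dp, full precision carried).
H' = −Σ pᵢ ln pᵢ = −((-0.09394) + (-0.09394) + (-0.19730) + (-0.18248) + (-0.09394) + (-0.09394) + (-0.09394)) = 0.84947.
With S = 7 species, ln S = 1.94591, so J = 0.84947/1.94591 = 0.43654, i.e. 0.437 to 3 decimal places.

0.437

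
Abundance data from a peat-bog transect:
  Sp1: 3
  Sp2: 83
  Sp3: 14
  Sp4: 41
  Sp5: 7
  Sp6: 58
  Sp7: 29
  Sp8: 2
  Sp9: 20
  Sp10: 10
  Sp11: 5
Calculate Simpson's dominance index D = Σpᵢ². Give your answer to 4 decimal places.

Total N = 3+83+14+41+7+58+29+2+20+10+5 = 272, so the proportions are 0.011029, 0.305147, 0.051471, 0.150735, 0.025735, 0.213235, 0.106618, 0.007353, 0.073529, 0.036765, 0.018382 (working shown to 6 dp, full precision carried).
D = 0.011029² + 0.305147² + 0.051471² + 0.150735² + 0.025735² + 0.213235² + 0.106618² + 0.007353² + 0.073529² + 0.036765² + 0.018382² = 0.000122 + 0.093115 + 0.002649 + 0.022721 + 0.000662 + 0.045469 + 0.011367 + 0.000054 + 0.005407 + 0.001352 + 0.000338 = 0.183256.
To 4 decimal places, D = 0.1833.

0.1833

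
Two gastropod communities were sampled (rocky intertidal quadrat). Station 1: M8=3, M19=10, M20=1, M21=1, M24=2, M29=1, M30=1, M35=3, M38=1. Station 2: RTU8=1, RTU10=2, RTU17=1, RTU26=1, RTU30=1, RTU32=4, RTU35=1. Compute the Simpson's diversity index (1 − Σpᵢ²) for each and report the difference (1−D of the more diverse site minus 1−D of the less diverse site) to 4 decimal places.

0.0335

Station 1: N=23, proportions 0.130435, 0.434783, 0.043478, 0.043478, 0.086957, 0.043478, 0.043478, 0.130435, 0.043478, giving 1−D = 0.759924 (working shown to 6 dp, full precision carried).
Station 2: N=11, proportions 0.090909, 0.181818, 0.090909, 0.090909, 0.090909, 0.363636, 0.090909, giving 1−D = 0.793388.
Difference = |0.759924 − 0.793388| = 0.033464, i.e. 0.0335 to 4 decimal places.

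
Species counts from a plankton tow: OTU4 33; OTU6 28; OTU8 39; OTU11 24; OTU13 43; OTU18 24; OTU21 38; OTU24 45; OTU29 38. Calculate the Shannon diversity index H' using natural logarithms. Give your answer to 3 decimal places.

Total N = 33+28+39+24+43+24+38+45+38 = 312, so the proportions are 0.10577, 0.08974, 0.125, 0.07692, 0.13782, 0.07692, 0.12179, 0.14423, 0.12179 (working shown to 5 dp, full precision carried).
Each pᵢ ln pᵢ term: 0.10577×(-2.24650)=-0.23761, 0.08974×(-2.41080)=-0.21635, 0.125×(-2.07944)=-0.25993, 0.07692×(-2.56495)=-0.19730, 0.13782×(-1.98180)=-0.27313, 0.07692×(-2.56495)=-0.19730, 0.12179×(-2.10542)=-0.25643, 0.14423×(-1.93634)=-0.27928, 0.12179×(-2.10542)=-0.25643.
Sum = -2.17377, so H' = 2.174.

2.174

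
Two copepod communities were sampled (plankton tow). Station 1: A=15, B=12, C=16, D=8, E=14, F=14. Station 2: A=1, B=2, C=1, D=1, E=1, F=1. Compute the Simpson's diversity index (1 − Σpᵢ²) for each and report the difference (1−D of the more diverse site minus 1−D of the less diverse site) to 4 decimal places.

0.0105

Station 1: N=79, proportions 0.189873, 0.151899, 0.202532, 0.101266, 0.177215, 0.177215, giving 1−D = 0.826791 (working shown to 6 dp, full precision carried).
Station 2: N=7, proportions 0.142857, 0.285714, 0.142857, 0.142857, 0.142857, 0.142857, giving 1−D = 0.816327.
Difference = |0.826791 − 0.816327| = 0.010464, i.e. 0.0105 to 4 decimal places.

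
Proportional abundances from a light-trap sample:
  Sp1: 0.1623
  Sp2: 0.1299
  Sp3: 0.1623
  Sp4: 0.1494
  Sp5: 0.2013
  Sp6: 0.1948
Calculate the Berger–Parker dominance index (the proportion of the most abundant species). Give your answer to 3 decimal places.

The largest proportion is 0.2013, i.e. d = 0.201 to 3 decimal places.

0.201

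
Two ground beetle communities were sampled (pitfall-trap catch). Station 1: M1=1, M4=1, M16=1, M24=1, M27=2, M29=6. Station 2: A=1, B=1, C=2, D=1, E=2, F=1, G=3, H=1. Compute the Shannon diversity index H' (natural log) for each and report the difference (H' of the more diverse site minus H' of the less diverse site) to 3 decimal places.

Station 1: N=12, proportions 0.08333, 0.08333, 0.08333, 0.08333, 0.16667, 0.5, giving H' = 1.47350 (working shown to 5 dp, full precision carried).
Station 2: N=12, proportions 0.08333, 0.08333, 0.16667, 0.08333, 0.16667, 0.08333, 0.25, 0.08333, giving H' = 1.97920.
Difference = |1.47350 − 1.97920| = 0.50570, i.e. 0.506 to 3 decimal places.

0.506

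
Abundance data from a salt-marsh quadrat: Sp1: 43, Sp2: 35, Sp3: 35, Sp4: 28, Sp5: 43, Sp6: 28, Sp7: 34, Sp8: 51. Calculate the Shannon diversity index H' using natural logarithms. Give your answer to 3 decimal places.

2.060

Total N = 43+35+35+28+43+28+34+51 = 297, so the proportions are 0.14478, 0.11785, 0.11785, 0.09428, 0.14478, 0.09428, 0.11448, 0.17172 (working shown to 5 dp, full precision carried).
Each pᵢ ln pᵢ term: 0.14478×(-1.93253)=-0.27979, 0.11785×(-2.13838)=-0.25200, 0.11785×(-2.13838)=-0.25200, 0.09428×(-2.36153)=-0.22264, 0.14478×(-1.93253)=-0.27979, 0.09428×(-2.36153)=-0.22264, 0.11448×(-2.16737)=-0.24812, 0.17172×(-1.76191)=-0.30255.
Sum = -2.05952, so H' = 2.060.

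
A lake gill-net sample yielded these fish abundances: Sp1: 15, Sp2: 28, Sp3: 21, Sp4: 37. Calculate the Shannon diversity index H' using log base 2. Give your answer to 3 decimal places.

1.924

Total N = 15+28+21+37 = 101, so the proportions are 0.14851, 0.27723, 0.20792, 0.36634 (working shown to 5 dp, full precision carried).
Each pᵢ log₂ pᵢ term: 0.14851×(-2.75132)=-0.40861, 0.27723×(-1.85086)=-0.51311, 0.20792×(-2.26589)=-0.47113, 0.36634×(-1.44876)=-0.53073.
Sum = -1.92358, so H' = 1.924.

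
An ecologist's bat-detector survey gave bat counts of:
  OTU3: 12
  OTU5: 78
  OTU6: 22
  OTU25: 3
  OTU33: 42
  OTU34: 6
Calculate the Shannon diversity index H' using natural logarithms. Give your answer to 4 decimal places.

1.3596

Total N = 12+78+22+3+42+6 = 163, so the proportions are 0.07362, 0.478528, 0.134969, 0.018405, 0.257669, 0.03681 (working shown to 6 dp, full precision carried).
Each pᵢ ln pᵢ term: 0.07362×(-2.608844)=-0.192062, 0.478528×(-0.737041)=-0.352695, 0.134969×(-2.002708)=-0.270304, 0.018405×(-3.995138)=-0.073530, 0.257669×(-1.356081)=-0.349420, 0.03681×(-3.301991)=-0.121546.
Sum = -1.359556, so H' = 1.3596.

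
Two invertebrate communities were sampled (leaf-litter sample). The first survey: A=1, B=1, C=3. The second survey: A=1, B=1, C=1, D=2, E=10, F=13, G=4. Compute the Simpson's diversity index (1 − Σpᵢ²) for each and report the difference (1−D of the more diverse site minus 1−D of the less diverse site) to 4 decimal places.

The first survey: N=5, proportions 0.2, 0.2, 0.6, giving 1−D = 0.560000 (working shown to 6 dp, full precision carried).
The second survey: N=32, proportions 0.03125, 0.03125, 0.03125, 0.0625, 0.3125, 0.40625, 0.125, giving 1−D = 0.714844.
Difference = |0.560000 − 0.714844| = 0.154844, i.e. 0.1548 to 4 decimal places.

0.1548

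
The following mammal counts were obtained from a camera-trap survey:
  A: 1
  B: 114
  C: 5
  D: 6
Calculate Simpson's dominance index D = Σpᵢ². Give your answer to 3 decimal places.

0.822

Total N = 1+114+5+6 = 126, so the proportions are 0.0079365, 0.9047619, 0.0396825, 0.047619 (working shown to 7 dp, full precision carried).
D = 0.0079365² + 0.9047619² + 0.0396825² + 0.047619² = 0.0000630 + 0.8185941 + 0.0015747 + 0.0022676 = 0.8224994.
To 3 decimal places, D = 0.822.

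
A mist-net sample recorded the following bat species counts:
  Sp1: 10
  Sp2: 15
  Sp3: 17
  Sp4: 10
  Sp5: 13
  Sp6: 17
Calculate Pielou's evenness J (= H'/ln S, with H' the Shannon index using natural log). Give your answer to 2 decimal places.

0.99

Total N = 10+15+17+10+13+17 = 82, so the proportions are 0.122, 0.1829, 0.2073, 0.122, 0.1585, 0.2073 (working shown to 4 dp, full precision carried).
H' = −Σ pᵢ ln pᵢ = −((-0.2566) + (-0.3107) + (-0.3262) + (-0.2566) + (-0.2920) + (-0.3262)) = 1.7684.
With S = 6 species, ln S = 1.7918, so J = 1.7684/1.7918 = 0.9869, i.e. 0.99 to 2 decimal places.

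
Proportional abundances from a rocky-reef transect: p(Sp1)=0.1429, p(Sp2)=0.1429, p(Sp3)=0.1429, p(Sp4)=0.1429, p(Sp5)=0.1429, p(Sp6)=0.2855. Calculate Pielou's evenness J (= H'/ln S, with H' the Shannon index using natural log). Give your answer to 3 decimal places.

0.976

H' = −Σ pᵢ ln pᵢ = −((-0.27803) + (-0.27803) + (-0.27803) + (-0.27803) + (-0.27803) + (-0.35788)) = 1.74802 (working shown to 5 dp, full precision carried).
With S = 6 species, ln S = 1.79176, so J = 1.74802/1.79176 = 0.97559, i.e. 0.976 to 3 decimal places.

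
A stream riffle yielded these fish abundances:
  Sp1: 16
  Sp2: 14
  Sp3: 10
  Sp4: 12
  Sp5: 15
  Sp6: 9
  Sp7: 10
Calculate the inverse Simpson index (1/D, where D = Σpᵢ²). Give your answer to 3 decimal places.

6.711

Total N = 16+14+10+12+15+9+10 = 86, so the proportions are 0.1860465, 0.1627907, 0.1162791, 0.1395349, 0.1744186, 0.1046512, 0.1162791 (working shown to 7 dp, full precision carried).
D = 0.1860465² + 0.1627907² + 0.1162791² + 0.1395349² + 0.1744186² + 0.1046512² + 0.1162791² = 0.0346133 + 0.0265008 + 0.0135208 + 0.0194700 + 0.0304218 + 0.0109519 + 0.0135208 = 0.1489995.
So 1/D = 6.71143, i.e. 6.711 to 3 decimal places.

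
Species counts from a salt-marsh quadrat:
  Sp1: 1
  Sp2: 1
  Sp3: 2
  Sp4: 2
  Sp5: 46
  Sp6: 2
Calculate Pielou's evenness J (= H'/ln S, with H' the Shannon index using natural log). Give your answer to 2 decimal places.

0.36

Total N = 1+1+2+2+46+2 = 54, so the proportions are 0.0185, 0.0185, 0.037, 0.037, 0.8519, 0.037 (working shown to 4 dp, full precision carried).
H' = −Σ pᵢ ln pᵢ = −((-0.0739) + (-0.0739) + (-0.1221) + (-0.1221) + (-0.1366) + (-0.1221)) = 0.6505.
With S = 6 species, ln S = 1.7918, so J = 0.6505/1.7918 = 0.3631, i.e. 0.36 to 2 decimal places.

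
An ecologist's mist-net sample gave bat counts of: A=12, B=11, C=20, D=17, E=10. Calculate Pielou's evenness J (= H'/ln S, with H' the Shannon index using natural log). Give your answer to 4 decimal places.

0.9772

Total N = 12+11+20+17+10 = 70, so the proportions are 0.171429, 0.157143, 0.285714, 0.242857, 0.142857 (working shown to 6 dp, full precision carried).
H' = −Σ pᵢ ln pᵢ = −((-0.302329) + (-0.290809) + (-0.357932) + (-0.343711) + (-0.277987)) = 1.572769.
With S = 5 species, ln S = 1.609438, so J = 1.572769/1.609438 = 0.977216, i.e. 0.9772 to 4 decimal places.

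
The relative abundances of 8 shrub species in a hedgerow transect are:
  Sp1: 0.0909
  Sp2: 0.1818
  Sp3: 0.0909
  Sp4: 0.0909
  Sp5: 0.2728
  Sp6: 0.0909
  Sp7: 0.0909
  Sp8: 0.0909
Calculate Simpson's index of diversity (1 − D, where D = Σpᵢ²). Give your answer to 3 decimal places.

0.843

D = 0.0909² + 0.1818² + 0.0909² + 0.0909² + 0.2728² + 0.0909² + 0.0909² + 0.0909² = 0.00826 + 0.03305 + 0.00826 + 0.00826 + 0.07442 + 0.00826 + 0.00826 + 0.00826 = 0.15705 (working shown to 5 dp, full precision carried).
So 1 − D = 0.84295, i.e. 0.843 to 3 decimal places.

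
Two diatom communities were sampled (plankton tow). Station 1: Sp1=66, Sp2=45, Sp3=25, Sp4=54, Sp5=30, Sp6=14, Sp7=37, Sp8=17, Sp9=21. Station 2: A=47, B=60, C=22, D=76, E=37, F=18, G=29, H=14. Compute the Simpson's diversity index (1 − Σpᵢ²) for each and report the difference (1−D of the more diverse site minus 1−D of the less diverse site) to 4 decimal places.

Station 1: N=309, proportions 0.213592, 0.145631, 0.080906, 0.174757, 0.097087, 0.045307, 0.119741, 0.055016, 0.067961, giving 1−D = 0.862622 (working shown to 6 dp, full precision carried).
Station 2: N=303, proportions 0.155116, 0.19802, 0.072607, 0.250825, 0.122112, 0.059406, 0.09571, 0.046205, giving 1−D = 0.838807.
Difference = |0.862622 − 0.838807| = 0.023815, i.e. 0.0238 to 4 decimal places.

0.0238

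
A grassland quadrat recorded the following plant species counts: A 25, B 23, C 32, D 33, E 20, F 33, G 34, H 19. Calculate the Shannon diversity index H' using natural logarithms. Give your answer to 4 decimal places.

Total N = 25+23+32+33+20+33+34+19 = 219, so the proportions are 0.114155, 0.105023, 0.146119, 0.150685, 0.091324, 0.150685, 0.155251, 0.086758 (working shown to 6 dp, full precision carried).
Each pᵢ ln pᵢ term: 0.114155×(-2.170196)=-0.247739, 0.105023×(-2.253578)=-0.236677, 0.146119×(-1.923336)=-0.281035, 0.150685×(-1.892564)=-0.285181, 0.091324×(-2.393339)=-0.218570, 0.150685×(-1.892564)=-0.285181, 0.155251×(-1.862711)=-0.289188, 0.086758×(-2.444633)=-0.212091.
Sum = -2.055663, so H' = 2.0557.

2.0557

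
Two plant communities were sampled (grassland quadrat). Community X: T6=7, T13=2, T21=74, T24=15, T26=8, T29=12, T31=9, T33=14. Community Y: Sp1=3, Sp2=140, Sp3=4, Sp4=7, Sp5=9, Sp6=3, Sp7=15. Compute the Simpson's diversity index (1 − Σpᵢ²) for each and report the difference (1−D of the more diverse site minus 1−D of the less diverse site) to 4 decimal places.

0.2963

Community X: N=141, proportions 0.049645, 0.014184, 0.524823, 0.106383, 0.056738, 0.085106, 0.06383, 0.099291, giving 1−D = 0.686183 (working shown to 6 dp, full precision carried).
Community Y: N=181, proportions 0.016575, 0.773481, 0.022099, 0.038674, 0.049724, 0.016575, 0.082873, giving 1−D = 0.389854.
Difference = |0.686183 − 0.389854| = 0.296329, i.e. 0.2963 to 4 decimal places.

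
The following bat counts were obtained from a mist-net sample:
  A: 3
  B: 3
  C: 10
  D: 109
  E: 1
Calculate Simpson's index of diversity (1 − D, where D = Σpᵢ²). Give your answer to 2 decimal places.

0.24

Total N = 3+3+10+109+1 = 126, so the proportions are 0.0238, 0.0238, 0.0794, 0.8651, 0.0079 (working shown to 4 dp, full precision carried).
D = 0.0238² + 0.0238² + 0.0794² + 0.8651² + 0.0079² = 0.0006 + 0.0006 + 0.0063 + 0.7484 + 0.0001 = 0.7559.
So 1 − D = 0.2441, i.e. 0.24 to 2 decimal places.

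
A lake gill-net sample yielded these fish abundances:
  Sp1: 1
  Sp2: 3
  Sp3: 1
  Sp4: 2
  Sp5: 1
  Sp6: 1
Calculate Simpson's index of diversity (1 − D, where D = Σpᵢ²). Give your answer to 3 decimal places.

0.790

Total N = 1+3+1+2+1+1 = 9, so the proportions are 0.11111, 0.33333, 0.11111, 0.22222, 0.11111, 0.11111 (working shown to 5 dp, full precision carried).
D = 0.11111² + 0.33333² + 0.11111² + 0.22222² + 0.11111² + 0.11111² = 0.01235 + 0.11111 + 0.01235 + 0.04938 + 0.01235 + 0.01235 = 0.20988.
So 1 − D = 0.79012, i.e. 0.790 to 3 decimal places.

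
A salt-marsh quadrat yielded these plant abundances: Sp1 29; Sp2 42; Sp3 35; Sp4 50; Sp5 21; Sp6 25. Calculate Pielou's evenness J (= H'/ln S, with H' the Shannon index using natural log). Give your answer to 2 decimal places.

Total N = 29+42+35+50+21+25 = 202, so the proportions are 0.1436, 0.2079, 0.1733, 0.2475, 0.104, 0.1238 (working shown to 4 dp, full precision carried).
H' = −Σ pᵢ ln pᵢ = −((-0.2787) + (-0.3266) + (-0.3037) + (-0.3456) + (-0.2353) + (-0.2586)) = 1.7485.
With S = 6 species, ln S = 1.7918, so J = 1.7485/1.7918 = 0.9758, i.e. 0.98 to 2 decimal places.

0.98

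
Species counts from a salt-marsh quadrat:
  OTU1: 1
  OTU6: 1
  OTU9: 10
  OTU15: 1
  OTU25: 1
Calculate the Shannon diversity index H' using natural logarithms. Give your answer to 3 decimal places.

Total N = 1+1+10+1+1 = 14, so the proportions are 0.07143, 0.07143, 0.71429, 0.07143, 0.07143 (working shown to 5 dp, full precision carried).
Each pᵢ ln pᵢ term: 0.07143×(-2.63906)=-0.18850, 0.07143×(-2.63906)=-0.18850, 0.71429×(-0.33647)=-0.24034, 0.07143×(-2.63906)=-0.18850, 0.07143×(-2.63906)=-0.18850.
Sum = -0.99435, so H' = 0.994.

0.994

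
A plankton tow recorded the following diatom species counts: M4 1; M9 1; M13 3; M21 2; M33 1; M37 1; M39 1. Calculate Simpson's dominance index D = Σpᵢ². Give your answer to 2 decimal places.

Total N = 1+1+3+2+1+1+1 = 10, so the proportions are 0.1, 0.1, 0.3, 0.2, 0.1, 0.1, 0.1 (working shown to 4 dp, full precision carried).
D = 0.1² + 0.1² + 0.3² + 0.2² + 0.1² + 0.1² + 0.1² = 0.0100 + 0.0100 + 0.0900 + 0.0400 + 0.0100 + 0.0100 + 0.0100 = 0.1800.
To 2 decimal places, D = 0.18.

0.18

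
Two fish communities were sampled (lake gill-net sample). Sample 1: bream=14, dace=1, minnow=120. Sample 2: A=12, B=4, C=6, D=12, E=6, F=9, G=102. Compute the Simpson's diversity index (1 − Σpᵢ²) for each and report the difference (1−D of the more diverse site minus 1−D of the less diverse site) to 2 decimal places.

0.32

Sample 1: N=135, proportions 0.1037, 0.0074, 0.8889, giving 1−D = 0.1991 (working shown to 4 dp, full precision carried).
Sample 2: N=151, proportions 0.0795, 0.0265, 0.0397, 0.0795, 0.0397, 0.0596, 0.6755, giving 1−D = 0.5237.
Difference = |0.1991 − 0.5237| = 0.3246, i.e. 0.32 to 2 decimal places.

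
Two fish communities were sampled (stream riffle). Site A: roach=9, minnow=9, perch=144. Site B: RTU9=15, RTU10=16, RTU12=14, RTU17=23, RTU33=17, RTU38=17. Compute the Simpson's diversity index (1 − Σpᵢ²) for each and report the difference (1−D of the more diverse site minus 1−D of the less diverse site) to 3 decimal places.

0.625

Site A: N=162, proportions 0.0555556, 0.0555556, 0.8888889, giving 1−D = 0.2037037 (working shown to 7 dp, full precision carried).
Site B: N=102, proportions 0.1470588, 0.1568627, 0.1372549, 0.2254902, 0.1666667, 0.1666667, giving 1−D = 0.8285275.
Difference = |0.2037037 − 0.8285275| = 0.6248238, i.e. 0.625 to 3 decimal places.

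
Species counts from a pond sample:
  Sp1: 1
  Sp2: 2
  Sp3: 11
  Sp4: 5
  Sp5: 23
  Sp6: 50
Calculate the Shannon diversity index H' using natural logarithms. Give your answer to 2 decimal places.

1.22

Total N = 1+2+11+5+23+50 = 92, so the proportions are 0.0109, 0.0217, 0.1196, 0.0543, 0.25, 0.5435 (working shown to 4 dp, full precision carried).
Each pᵢ ln pᵢ term: 0.0109×(-4.5218)=-0.0491, 0.0217×(-3.8286)=-0.0832, 0.1196×(-2.1239)=-0.2539, 0.0543×(-2.9124)=-0.1583, 0.25×(-1.3863)=-0.3466, 0.5435×(-0.6098)=-0.3314.
Sum = -1.2226, so H' = 1.22.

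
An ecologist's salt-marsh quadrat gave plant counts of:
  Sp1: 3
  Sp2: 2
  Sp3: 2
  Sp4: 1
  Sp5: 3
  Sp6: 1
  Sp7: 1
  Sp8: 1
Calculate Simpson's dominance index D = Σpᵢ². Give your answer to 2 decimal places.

Total N = 3+2+2+1+3+1+1+1 = 14, so the proportions are 0.2143, 0.1429, 0.1429, 0.0714, 0.2143, 0.0714, 0.0714, 0.0714 (working shown to 4 dp, full precision carried).
D = 0.2143² + 0.1429² + 0.1429² + 0.0714² + 0.2143² + 0.0714² + 0.0714² + 0.0714² = 0.0459 + 0.0204 + 0.0204 + 0.0051 + 0.0459 + 0.0051 + 0.0051 + 0.0051 = 0.1531.
To 2 decimal places, D = 0.15.

0.15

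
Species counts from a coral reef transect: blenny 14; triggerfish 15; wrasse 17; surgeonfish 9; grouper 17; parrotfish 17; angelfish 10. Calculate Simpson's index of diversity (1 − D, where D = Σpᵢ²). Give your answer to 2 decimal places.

0.85

Total N = 14+15+17+9+17+17+10 = 99, so the proportions are 0.1414, 0.1515, 0.1717, 0.0909, 0.1717, 0.1717, 0.101 (working shown to 4 dp, full precision carried).
D = 0.1414² + 0.1515² + 0.1717² + 0.0909² + 0.1717² + 0.1717² + 0.101² = 0.0200 + 0.0230 + 0.0295 + 0.0083 + 0.0295 + 0.0295 + 0.0102 = 0.1499.
So 1 − D = 0.8501, i.e. 0.85 to 2 decimal places.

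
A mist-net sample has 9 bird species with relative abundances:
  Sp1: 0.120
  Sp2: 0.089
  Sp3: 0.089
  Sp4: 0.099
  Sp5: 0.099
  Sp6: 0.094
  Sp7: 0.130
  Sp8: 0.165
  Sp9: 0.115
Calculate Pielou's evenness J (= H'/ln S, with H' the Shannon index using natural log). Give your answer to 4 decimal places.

0.9905

H' = −Σ pᵢ ln pᵢ = −((-0.254432) + (-0.215302) + (-0.215302) + (-0.228951) + (-0.228951) + (-0.222259) + (-0.265229) + (-0.297299) + (-0.248725)) = 2.176448 (working shown to 6 dp, full precision carried).
With S = 9 species, ln S = 2.197225, so J = 2.176448/2.197225 = 0.990544, i.e. 0.9905 to 4 decimal places.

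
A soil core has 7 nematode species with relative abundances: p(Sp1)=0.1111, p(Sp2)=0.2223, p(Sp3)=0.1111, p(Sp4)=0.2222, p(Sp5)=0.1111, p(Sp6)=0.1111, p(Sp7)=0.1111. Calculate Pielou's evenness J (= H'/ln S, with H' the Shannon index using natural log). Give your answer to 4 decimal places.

0.9708

H' = −Σ pᵢ ln pᵢ = −((-0.244123) + (-0.334279) + (-0.244123) + (-0.334228) + (-0.244123) + (-0.244123) + (-0.244123)) = 1.889121 (working shown to 6 dp, full precision carried).
With S = 7 species, ln S = 1.945910, so J = 1.889121/1.945910 = 0.970816, i.e. 0.9708 to 4 decimal places.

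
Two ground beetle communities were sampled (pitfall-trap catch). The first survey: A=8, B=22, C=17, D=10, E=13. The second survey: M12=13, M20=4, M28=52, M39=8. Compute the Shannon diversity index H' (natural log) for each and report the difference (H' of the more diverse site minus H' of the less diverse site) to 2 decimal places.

The first survey: N=70, proportions 0.1143, 0.3143, 0.2429, 0.1429, 0.1857, giving H' = 1.5460 (working shown to 4 dp, full precision carried).
The second survey: N=77, proportions 0.1688, 0.0519, 0.6753, 0.1039, giving H' = 0.9543.
Difference = |1.5460 − 0.9543| = 0.5917, i.e. 0.59 to 2 decimal places.

0.59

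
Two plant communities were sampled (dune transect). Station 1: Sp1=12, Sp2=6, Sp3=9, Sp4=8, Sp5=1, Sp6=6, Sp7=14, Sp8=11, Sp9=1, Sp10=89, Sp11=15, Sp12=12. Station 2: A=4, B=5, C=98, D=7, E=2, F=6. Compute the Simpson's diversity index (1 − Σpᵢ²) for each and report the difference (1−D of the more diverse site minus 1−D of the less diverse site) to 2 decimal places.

0.39

Station 1: N=184, proportions 0.065217, 0.032609, 0.048913, 0.043478, 0.005435, 0.032609, 0.076087, 0.059783, 0.005435, 0.483696, 0.081522, 0.065217, giving 1−D = 0.735054 (working shown to 6 dp, full precision carried).
Station 2: N=122, proportions 0.032787, 0.040984, 0.803279, 0.057377, 0.016393, 0.04918, giving 1−D = 0.346009.
Difference = |0.735054 − 0.346009| = 0.389045, i.e. 0.39 to 2 decimal places.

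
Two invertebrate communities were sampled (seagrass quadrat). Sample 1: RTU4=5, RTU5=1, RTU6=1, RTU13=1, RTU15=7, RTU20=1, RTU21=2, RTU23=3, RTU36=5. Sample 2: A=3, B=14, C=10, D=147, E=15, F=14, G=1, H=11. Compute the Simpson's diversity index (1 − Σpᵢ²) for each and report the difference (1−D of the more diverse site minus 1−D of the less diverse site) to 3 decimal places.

Sample 1: N=26, proportions 0.19231, 0.03846, 0.03846, 0.03846, 0.26923, 0.03846, 0.07692, 0.11538, 0.19231, giving 1−D = 0.82840 (working shown to 5 dp, full precision carried).
Sample 2: N=215, proportions 0.01395, 0.06512, 0.04651, 0.68372, 0.06977, 0.06512, 0.00465, 0.05116, giving 1−D = 0.51418.
Difference = |0.82840 − 0.51418| = 0.31422, i.e. 0.314 to 3 decimal places.

0.314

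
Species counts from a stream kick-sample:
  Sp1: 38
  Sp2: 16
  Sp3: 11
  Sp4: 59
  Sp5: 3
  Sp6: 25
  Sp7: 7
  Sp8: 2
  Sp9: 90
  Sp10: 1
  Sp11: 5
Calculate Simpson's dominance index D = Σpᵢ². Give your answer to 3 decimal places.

0.214

Total N = 38+16+11+59+3+25+7+2+90+1+5 = 257, so the proportions are 0.14786, 0.06226, 0.0428, 0.22957, 0.01167, 0.09728, 0.02724, 0.00778, 0.35019, 0.00389, 0.01946 (working shown to 5 dp, full precision carried).
D = 0.14786² + 0.06226² + 0.0428² + 0.22957² + 0.01167² + 0.09728² + 0.02724² + 0.00778² + 0.35019² + 0.00389² + 0.01946² = 0.02186 + 0.00388 + 0.00183 + 0.05270 + 0.00014 + 0.00946 + 0.00074 + 0.00006 + 0.12264 + 0.00002 + 0.00038 = 0.21370.
To 3 decimal places, D = 0.214.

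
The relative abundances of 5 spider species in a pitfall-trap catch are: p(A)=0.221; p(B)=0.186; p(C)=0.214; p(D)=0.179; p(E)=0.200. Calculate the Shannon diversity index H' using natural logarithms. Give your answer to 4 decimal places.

1.6062

Each pᵢ ln pᵢ term (working shown to 6 dp, full precision carried): 0.221×(-1.509593)=-0.333620, 0.186×(-1.682009)=-0.312854, 0.214×(-1.541779)=-0.329941, 0.179×(-1.720369)=-0.307946, 0.2×(-1.609438)=-0.321888.
Sum = -1.606248, so H' = 1.6062.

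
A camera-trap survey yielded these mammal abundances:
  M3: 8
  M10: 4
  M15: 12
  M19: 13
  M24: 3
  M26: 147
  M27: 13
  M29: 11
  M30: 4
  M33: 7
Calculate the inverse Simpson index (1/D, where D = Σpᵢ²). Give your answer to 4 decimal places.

Total N = 8+4+12+13+3+147+13+11+4+7 = 222, so the proportions are 0.036036, 0.018018, 0.0540541, 0.0585586, 0.0135135, 0.6621622, 0.0585586, 0.0495495, 0.018018, 0.0315315 (working shown to 7 dp, full precision carried).
D = 0.036036² + 0.018018² + 0.0540541² + 0.0585586² + 0.0135135² + 0.6621622² + 0.0585586² + 0.0495495² + 0.018018² + 0.0315315² = 0.0012986 + 0.0003246 + 0.0029218 + 0.0034291 + 0.0001826 + 0.4384587 + 0.0034291 + 0.0024552 + 0.0003246 + 0.0009942 = 0.4538187.
So 1/D = 2.203523, i.e. 2.2035 to 4 decimal places.

2.2035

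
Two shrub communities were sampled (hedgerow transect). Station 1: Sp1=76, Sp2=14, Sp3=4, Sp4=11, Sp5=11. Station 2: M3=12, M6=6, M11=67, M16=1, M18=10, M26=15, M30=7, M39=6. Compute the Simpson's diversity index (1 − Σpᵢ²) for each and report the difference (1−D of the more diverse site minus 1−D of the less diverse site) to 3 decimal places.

0.133

Station 1: N=116, proportions 0.655172, 0.12069, 0.034483, 0.094828, 0.094828, giving 1−D = 0.537010 (working shown to 6 dp, full precision carried).
Station 2: N=124, proportions 0.096774, 0.048387, 0.540323, 0.008065, 0.080645, 0.120968, 0.056452, 0.048387, giving 1−D = 0.669615.
Difference = |0.537010 − 0.669615| = 0.132605, i.e. 0.133 to 3 decimal places.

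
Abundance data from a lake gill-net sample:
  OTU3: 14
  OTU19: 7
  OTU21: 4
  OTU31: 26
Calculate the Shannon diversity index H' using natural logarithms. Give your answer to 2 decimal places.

1.17

Total N = 14+7+4+26 = 51, so the proportions are 0.2745, 0.1373, 0.0784, 0.5098 (working shown to 4 dp, full precision carried).
Each pᵢ ln pᵢ term: 0.2745×(-1.2928)=-0.3549, 0.1373×(-1.9859)=-0.2726, 0.0784×(-2.5455)=-0.1996, 0.5098×(-0.6737)=-0.3435.
Sum = -1.1706, so H' = 1.17.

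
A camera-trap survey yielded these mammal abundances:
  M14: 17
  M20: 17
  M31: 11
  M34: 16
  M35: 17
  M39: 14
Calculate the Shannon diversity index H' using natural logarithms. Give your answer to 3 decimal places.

1.781

Total N = 17+17+11+16+17+14 = 92, so the proportions are 0.18478, 0.18478, 0.11957, 0.17391, 0.18478, 0.15217 (working shown to 5 dp, full precision carried).
Each pᵢ ln pᵢ term: 0.18478×(-1.68858)=-0.31202, 0.18478×(-1.68858)=-0.31202, 0.11957×(-2.12389)=-0.25394, 0.17391×(-1.74920)=-0.30421, 0.18478×(-1.68858)=-0.31202, 0.15217×(-1.88273)=-0.28650.
Sum = -1.78071, so H' = 1.781.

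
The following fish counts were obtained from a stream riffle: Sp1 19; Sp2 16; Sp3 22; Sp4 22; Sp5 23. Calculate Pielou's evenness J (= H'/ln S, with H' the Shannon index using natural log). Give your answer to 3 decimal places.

Total N = 19+16+22+22+23 = 102, so the proportions are 0.18627, 0.15686, 0.21569, 0.21569, 0.22549 (working shown to 5 dp, full precision carried).
H' = −Σ pᵢ ln pᵢ = −((-0.31304) + (-0.29057) + (-0.33085) + (-0.33085) + (-0.33586)) = 1.60117.
With S = 5 species, ln S = 1.60944, so J = 1.60117/1.60944 = 0.99486, i.e. 0.995 to 3 decimal places.

0.995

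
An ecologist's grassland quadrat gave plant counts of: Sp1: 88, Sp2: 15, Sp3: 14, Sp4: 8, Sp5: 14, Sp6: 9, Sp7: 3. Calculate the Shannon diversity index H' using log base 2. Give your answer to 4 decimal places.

2.0005

Total N = 88+15+14+8+14+9+3 = 151, so the proportions are 0.582781, 0.099338, 0.092715, 0.05298, 0.092715, 0.059603, 0.019868 (working shown to 6 dp, full precision carried).
Each pᵢ log₂ pᵢ term: 0.582781×(-0.778973)=-0.453971, 0.099338×(-3.331514)=-0.330945, 0.092715×(-3.431050)=-0.318111, 0.05298×(-4.238405)=-0.224551, 0.092715×(-3.431050)=-0.318111, 0.059603×(-4.068480)=-0.242492, 0.019868×(-5.653442)=-0.112320.
Sum = -2.000501, so H' = 2.0005.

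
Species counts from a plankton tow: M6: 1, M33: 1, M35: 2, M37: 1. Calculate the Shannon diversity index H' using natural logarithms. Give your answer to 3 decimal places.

1.332

Total N = 1+1+2+1 = 5, so the proportions are 0.2, 0.2, 0.4, 0.2 (working shown to 5 dp, full precision carried).
Each pᵢ ln pᵢ term: 0.2×(-1.60944)=-0.32189, 0.2×(-1.60944)=-0.32189, 0.4×(-0.91629)=-0.36652, 0.2×(-1.60944)=-0.32189.
Sum = -1.33218, so H' = 1.332.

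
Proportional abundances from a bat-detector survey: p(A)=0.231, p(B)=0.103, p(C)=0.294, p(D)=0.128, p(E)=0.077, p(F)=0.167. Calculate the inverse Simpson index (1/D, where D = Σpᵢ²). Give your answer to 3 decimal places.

D = 0.231² + 0.103² + 0.294² + 0.128² + 0.077² + 0.167² = 0.0533610 + 0.0106090 + 0.0864360 + 0.0163840 + 0.0059290 + 0.0278890 = 0.2006080 (working shown to 7 dp, full precision carried).
So 1/D = 4.98485, i.e. 4.985 to 3 decimal places.

4.985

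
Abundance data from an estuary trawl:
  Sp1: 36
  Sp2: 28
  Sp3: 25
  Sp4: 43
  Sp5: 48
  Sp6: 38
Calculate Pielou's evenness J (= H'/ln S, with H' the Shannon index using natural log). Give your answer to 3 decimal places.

Total N = 36+28+25+43+48+38 = 218, so the proportions are 0.16514, 0.12844, 0.11468, 0.19725, 0.22018, 0.17431 (working shown to 5 dp, full precision carried).
H' = −Σ pᵢ ln pᵢ = −((-0.29741) + (-0.26360) + (-0.24835) + (-0.32019) + (-0.33320) + (-0.30451)) = 1.76726.
With S = 6 species, ln S = 1.79176, so J = 1.76726/1.79176 = 0.98633, i.e. 0.986 to 3 decimal places.

0.986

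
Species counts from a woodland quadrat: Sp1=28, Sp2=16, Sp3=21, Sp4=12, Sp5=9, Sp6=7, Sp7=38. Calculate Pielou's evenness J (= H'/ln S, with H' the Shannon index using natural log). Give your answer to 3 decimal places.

Total N = 28+16+21+12+9+7+38 = 131, so the proportions are 0.21374, 0.12214, 0.16031, 0.0916, 0.0687, 0.05344, 0.29008 (working shown to 5 dp, full precision carried).
H' = −Σ pᵢ ln pᵢ = −((-0.32980) + (-0.25681) + (-0.29347) + (-0.21896) + (-0.18398) + (-0.15653) + (-0.35900)) = 1.79854.
With S = 7 species, ln S = 1.94591, so J = 1.79854/1.94591 = 0.92427, i.e. 0.924 to 3 decimal places.

0.924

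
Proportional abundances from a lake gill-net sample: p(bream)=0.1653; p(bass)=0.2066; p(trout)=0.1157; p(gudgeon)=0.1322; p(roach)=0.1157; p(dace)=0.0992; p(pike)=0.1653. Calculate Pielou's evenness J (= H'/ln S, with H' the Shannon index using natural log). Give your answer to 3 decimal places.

0.985

H' = −Σ pᵢ ln pᵢ = −((-0.29754) + (-0.32580) + (-0.24954) + (-0.26750) + (-0.24954) + (-0.22921) + (-0.29754)) = 1.91666 (working shown to 5 dp, full precision carried).
With S = 7 species, ln S = 1.94591, so J = 1.91666/1.94591 = 0.98497, i.e. 0.985 to 3 decimal places.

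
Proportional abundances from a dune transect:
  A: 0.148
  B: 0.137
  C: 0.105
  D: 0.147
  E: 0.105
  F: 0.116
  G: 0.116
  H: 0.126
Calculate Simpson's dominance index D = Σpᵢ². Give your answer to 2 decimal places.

D = 0.148² + 0.137² + 0.105² + 0.147² + 0.105² + 0.116² + 0.116² + 0.126² = 0.0219 + 0.0188 + 0.0110 + 0.0216 + 0.0110 + 0.0135 + 0.0135 + 0.0159 = 0.1271 (working shown to 4 dp, full precision carried).
To 2 decimal places, D = 0.13.

0.13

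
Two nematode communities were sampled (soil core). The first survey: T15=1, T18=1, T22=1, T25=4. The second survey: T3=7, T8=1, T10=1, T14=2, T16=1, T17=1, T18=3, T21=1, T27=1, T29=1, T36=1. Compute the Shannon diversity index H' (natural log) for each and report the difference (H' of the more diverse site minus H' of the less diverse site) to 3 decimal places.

The first survey: N=7, proportions 0.14286, 0.14286, 0.14286, 0.57143, giving H' = 1.15374 (working shown to 5 dp, full precision carried).
The second survey: N=20, proportions 0.35, 0.05, 0.05, 0.1, 0.05, 0.05, 0.15, 0.05, 0.05, 0.05, 0.05, giving H' = 2.08056.
Difference = |1.15374 − 2.08056| = 0.92682, i.e. 0.927 to 3 decimal places.

0.927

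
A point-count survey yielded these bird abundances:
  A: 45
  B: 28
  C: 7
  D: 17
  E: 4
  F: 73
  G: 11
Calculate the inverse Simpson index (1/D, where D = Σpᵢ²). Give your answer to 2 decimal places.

Total N = 45+28+7+17+4+73+11 = 185, so the proportions are 0.243243, 0.151351, 0.037838, 0.091892, 0.021622, 0.394595, 0.059459 (working shown to 6 dp, full precision carried).
D = 0.243243² + 0.151351² + 0.037838² + 0.091892² + 0.021622² + 0.394595² + 0.059459² = 0.059167 + 0.022907 + 0.001432 + 0.008444 + 0.000467 + 0.155705 + 0.003535 = 0.251658.
So 1/D = 3.9736, i.e. 3.97 to 2 decimal places.

3.97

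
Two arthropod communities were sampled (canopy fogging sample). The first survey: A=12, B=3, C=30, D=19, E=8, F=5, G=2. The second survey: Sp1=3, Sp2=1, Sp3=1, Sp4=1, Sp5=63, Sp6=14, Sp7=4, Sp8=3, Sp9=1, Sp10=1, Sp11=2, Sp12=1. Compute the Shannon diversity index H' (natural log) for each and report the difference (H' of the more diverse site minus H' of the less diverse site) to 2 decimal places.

The first survey: N=79, proportions 0.151899, 0.037975, 0.379747, 0.240506, 0.101266, 0.063291, 0.025316, giving H' = 1.620537 (working shown to 6 dp, full precision carried).
The second survey: N=95, proportions 0.031579, 0.010526, 0.010526, 0.010526, 0.663158, 0.147368, 0.042105, 0.031579, 0.010526, 0.010526, 0.021053, 0.010526, giving H' = 1.275062.
Difference = |1.620537 − 1.275062| = 0.345475, i.e. 0.35 to 2 decimal places.

0.35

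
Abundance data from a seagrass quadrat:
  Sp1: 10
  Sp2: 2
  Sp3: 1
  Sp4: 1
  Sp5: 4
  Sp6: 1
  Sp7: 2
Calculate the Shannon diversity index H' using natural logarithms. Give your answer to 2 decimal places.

Total N = 10+2+1+1+4+1+2 = 21, so the proportions are 0.4762, 0.0952, 0.0476, 0.0476, 0.1905, 0.0476, 0.0952 (working shown to 4 dp, full precision carried).
Each pᵢ ln pᵢ term: 0.4762×(-0.7419)=-0.3533, 0.0952×(-2.3514)=-0.2239, 0.0476×(-3.0445)=-0.1450, 0.0476×(-3.0445)=-0.1450, 0.1905×(-1.6582)=-0.3159, 0.0476×(-3.0445)=-0.1450, 0.0952×(-2.3514)=-0.2239.
Sum = -1.5520, so H' = 1.55.

1.55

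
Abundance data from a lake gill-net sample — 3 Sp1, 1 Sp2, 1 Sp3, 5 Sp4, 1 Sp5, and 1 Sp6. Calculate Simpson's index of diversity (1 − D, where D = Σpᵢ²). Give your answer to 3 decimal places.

0.736

Total N = 3+1+1+5+1+1 = 12, so the proportions are 0.25, 0.08333, 0.08333, 0.41667, 0.08333, 0.08333 (working shown to 5 dp, full precision carried).
D = 0.25² + 0.08333² + 0.08333² + 0.41667² + 0.08333² + 0.08333² = 0.06250 + 0.00694 + 0.00694 + 0.17361 + 0.00694 + 0.00694 = 0.26389.
So 1 − D = 0.73611, i.e. 0.736 to 3 decimal places.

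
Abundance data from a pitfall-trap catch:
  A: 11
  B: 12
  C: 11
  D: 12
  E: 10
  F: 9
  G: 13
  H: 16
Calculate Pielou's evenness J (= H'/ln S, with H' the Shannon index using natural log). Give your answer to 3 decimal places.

Total N = 11+12+11+12+10+9+13+16 = 94, so the proportions are 0.11702, 0.12766, 0.11702, 0.12766, 0.10638, 0.09574, 0.1383, 0.17021 (working shown to 5 dp, full precision carried).
H' = −Σ pᵢ ln pᵢ = −((-0.25106) + (-0.26277) + (-0.25106) + (-0.26277) + (-0.23837) + (-0.22462) + (-0.27360) + (-0.30140)) = 2.06566.
With S = 8 species, ln S = 2.07944, so J = 2.06566/2.07944 = 0.99337, i.e. 0.993 to 3 decimal places.

0.993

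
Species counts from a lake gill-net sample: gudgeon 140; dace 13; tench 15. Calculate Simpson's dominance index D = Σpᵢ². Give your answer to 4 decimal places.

Total N = 140+13+15 = 168, so the proportions are 0.833333, 0.077381, 0.089286 (working shown to 6 dp, full precision carried).
D = 0.833333² + 0.077381² + 0.089286² = 0.694444 + 0.005988 + 0.007972 = 0.708404.
To 4 decimal places, D = 0.7084.

0.7084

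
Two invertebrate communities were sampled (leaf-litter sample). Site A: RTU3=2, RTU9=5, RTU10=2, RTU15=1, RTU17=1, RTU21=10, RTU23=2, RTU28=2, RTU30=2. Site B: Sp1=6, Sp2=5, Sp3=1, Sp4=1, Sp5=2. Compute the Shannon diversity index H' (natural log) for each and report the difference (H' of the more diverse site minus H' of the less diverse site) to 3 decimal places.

Site A: N=27, proportions 0.07407, 0.18519, 0.07407, 0.03704, 0.03704, 0.37037, 0.07407, 0.07407, 0.07407, giving H' = 1.88826 (working shown to 5 dp, full precision carried).
Site B: N=15, proportions 0.4, 0.33333, 0.06667, 0.06667, 0.13333, giving H' = 1.36245.
Difference = |1.88826 − 1.36245| = 0.52581, i.e. 0.526 to 3 decimal places.

0.526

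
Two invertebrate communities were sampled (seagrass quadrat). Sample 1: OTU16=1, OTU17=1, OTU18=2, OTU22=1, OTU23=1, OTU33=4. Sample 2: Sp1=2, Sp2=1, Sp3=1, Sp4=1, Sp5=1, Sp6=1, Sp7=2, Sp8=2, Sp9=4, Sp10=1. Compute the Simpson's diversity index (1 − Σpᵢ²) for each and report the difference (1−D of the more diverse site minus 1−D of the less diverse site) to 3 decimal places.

0.107

Sample 1: N=10, proportions 0.1, 0.1, 0.2, 0.1, 0.1, 0.4, giving 1−D = 0.76000 (working shown to 5 dp, full precision carried).
Sample 2: N=16, proportions 0.125, 0.0625, 0.0625, 0.0625, 0.0625, 0.0625, 0.125, 0.125, 0.25, 0.0625, giving 1−D = 0.86719.
Difference = |0.76000 − 0.86719| = 0.10719, i.e. 0.107 to 3 decimal places.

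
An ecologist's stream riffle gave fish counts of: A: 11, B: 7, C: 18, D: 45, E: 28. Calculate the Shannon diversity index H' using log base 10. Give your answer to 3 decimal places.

0.617

Total N = 11+7+18+45+28 = 109, so the proportions are 0.10092, 0.06422, 0.16514, 0.41284, 0.25688 (working shown to 5 dp, full precision carried).
Each pᵢ log₁₀ pᵢ term: 0.10092×(-0.99603)=-0.10052, 0.06422×(-1.19233)=-0.07657, 0.16514×(-0.78215)=-0.12916, 0.41284×(-0.38421)=-0.15862, 0.25688×(-0.59027)=-0.15163.
Sum = -0.61650, so H' = 0.617.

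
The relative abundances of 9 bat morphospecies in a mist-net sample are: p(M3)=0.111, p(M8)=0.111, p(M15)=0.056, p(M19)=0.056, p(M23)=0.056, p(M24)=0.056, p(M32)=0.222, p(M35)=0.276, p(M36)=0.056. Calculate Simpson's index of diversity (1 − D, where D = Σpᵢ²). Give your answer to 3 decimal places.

D = 0.111² + 0.111² + 0.056² + 0.056² + 0.056² + 0.056² + 0.222² + 0.276² + 0.056² = 0.01232 + 0.01232 + 0.00314 + 0.00314 + 0.00314 + 0.00314 + 0.04928 + 0.07618 + 0.00314 = 0.16578 (working shown to 5 dp, full precision carried).
So 1 − D = 0.83422, i.e. 0.834 to 3 decimal places.

0.834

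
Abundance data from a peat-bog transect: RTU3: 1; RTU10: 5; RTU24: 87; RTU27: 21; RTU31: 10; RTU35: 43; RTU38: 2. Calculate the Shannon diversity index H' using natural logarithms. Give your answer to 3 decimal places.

1.304

Total N = 1+5+87+21+10+43+2 = 169, so the proportions are 0.00592, 0.02959, 0.51479, 0.12426, 0.05917, 0.25444, 0.01183 (working shown to 5 dp, full precision carried).
Each pᵢ ln pᵢ term: 0.00592×(-5.12990)=-0.03035, 0.02959×(-3.52046)=-0.10416, 0.51479×(-0.66399)=-0.34182, 0.12426×(-2.08538)=-0.25913, 0.05917×(-2.82731)=-0.16730, 0.25444×(-1.36870)=-0.34825, 0.01183×(-4.43675)=-0.05251.
Sum = -1.30351, so H' = 1.304.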